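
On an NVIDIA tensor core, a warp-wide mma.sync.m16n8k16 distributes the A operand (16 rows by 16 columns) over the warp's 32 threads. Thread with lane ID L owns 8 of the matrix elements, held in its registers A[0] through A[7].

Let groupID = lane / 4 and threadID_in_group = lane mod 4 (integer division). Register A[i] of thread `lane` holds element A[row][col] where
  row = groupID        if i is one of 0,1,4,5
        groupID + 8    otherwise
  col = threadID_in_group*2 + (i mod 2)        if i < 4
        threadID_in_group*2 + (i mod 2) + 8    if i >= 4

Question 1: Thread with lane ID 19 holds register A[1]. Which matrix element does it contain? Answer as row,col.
4,7

L=19→G=19>>2=4, T=19&3=3
[1]→row 4+0=4  col 3·2+1+0=7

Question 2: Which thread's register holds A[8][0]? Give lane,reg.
r: 8->gid=0,r8=1  c: 0->c8=0,tid=0,i&1=0
L=0*4+0=0  i=0*4+1*2+0=2

0,2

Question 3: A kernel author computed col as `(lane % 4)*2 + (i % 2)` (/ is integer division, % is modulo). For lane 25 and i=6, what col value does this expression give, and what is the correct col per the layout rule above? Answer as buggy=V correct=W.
buggy=2 correct=10

`(lane % 4)*2 + (i % 2)`[25,6]->2
lane 25->25/4=6, 25 mod 4=1
i=6  r:6+8->14  c:2·1+0+8->10
col: 2 vs 10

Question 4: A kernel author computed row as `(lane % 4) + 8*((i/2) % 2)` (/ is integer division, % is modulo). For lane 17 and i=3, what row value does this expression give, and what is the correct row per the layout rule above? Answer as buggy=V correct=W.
`(lane % 4) + 8*((i/2) % 2)`[17,3]->9
lane 17: g=4 (17/4), t=1 (17%4)
i=3: r=4+8=12, c=1*2+1+0=3
row: 9 vs 12

buggy=9 correct=12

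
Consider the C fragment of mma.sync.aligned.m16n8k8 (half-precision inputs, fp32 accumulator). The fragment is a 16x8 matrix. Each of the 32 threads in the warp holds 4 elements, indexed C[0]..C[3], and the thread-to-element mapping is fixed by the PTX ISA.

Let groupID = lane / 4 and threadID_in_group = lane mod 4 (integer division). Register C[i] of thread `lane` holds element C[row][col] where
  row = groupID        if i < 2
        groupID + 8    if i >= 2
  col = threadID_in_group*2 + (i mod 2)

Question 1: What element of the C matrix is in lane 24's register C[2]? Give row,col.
14,0

lane 24: g=6 (24/4), t=0 (24%4)
i=2: r=6+8=14, c=0*2+0=0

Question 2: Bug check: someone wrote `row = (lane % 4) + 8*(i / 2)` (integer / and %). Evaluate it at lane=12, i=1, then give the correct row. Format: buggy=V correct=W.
buggy=0 correct=3

`(lane % 4) + 8*(i / 2)`[12,1]→0
L=12→G=12>>2=3, T=12&3=0
[1]→row 3+0=3  col 0·2+1=1
row: 0 vs 3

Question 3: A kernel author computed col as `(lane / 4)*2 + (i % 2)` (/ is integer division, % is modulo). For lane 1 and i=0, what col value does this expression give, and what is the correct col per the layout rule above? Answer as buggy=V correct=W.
buggy=0 correct=2

`(lane / 4)*2 + (i % 2)`[1,0]=>0
1: grp=0,tig=1
[0] (0+0,1*2+0) = (0,2)
col: 0 vs 2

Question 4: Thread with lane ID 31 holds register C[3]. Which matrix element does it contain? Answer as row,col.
15,7

lane 31->31/4=7, 31 mod 4=3
i=3  r:7+8->15  c:2·3+1->7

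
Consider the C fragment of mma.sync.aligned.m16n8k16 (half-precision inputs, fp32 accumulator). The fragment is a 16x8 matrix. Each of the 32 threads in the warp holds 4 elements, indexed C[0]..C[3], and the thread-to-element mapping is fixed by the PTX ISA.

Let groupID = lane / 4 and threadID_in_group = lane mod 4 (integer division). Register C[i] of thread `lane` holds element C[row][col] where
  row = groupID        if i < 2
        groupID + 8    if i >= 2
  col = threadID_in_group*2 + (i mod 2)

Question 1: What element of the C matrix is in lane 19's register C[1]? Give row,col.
4,7

L=19=>grp=19>>2=4, tig=19&3=3
[1]=>row 4+0=4  col 3·2+1=7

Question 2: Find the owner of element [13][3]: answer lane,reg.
r=13→G=5,rhi=1  c=3→T=1,p=1
L=5*4+1=21  i=1*2+1=3

21,3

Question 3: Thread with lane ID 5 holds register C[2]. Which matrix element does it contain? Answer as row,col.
9,2

L=5⇒gr=5>>2=1, th=5&3=1
[2]⇒row 1+8=9  col 1·2+0=2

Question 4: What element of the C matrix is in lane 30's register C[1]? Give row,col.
7,5

lane 30: gid=7 (30/4), tid=2 (30%4)
i=1: r=7+0=7, c=2*2+1=5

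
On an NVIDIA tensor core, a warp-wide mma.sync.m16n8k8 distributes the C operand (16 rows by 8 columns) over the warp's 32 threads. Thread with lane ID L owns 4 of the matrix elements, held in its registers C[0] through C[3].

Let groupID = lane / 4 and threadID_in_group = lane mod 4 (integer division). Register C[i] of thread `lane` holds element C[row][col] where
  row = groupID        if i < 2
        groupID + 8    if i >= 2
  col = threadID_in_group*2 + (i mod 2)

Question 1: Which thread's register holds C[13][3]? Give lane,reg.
21,3

r: 13->gid=5,r8=1  c: 3->tid=1,i&1=1
L=5*4+1=21  i=1*2+1=3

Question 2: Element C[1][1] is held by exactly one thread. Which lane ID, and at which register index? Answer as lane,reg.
r:1=>grp=1,rB=0  c:1=>tig=0,lo=1
L=1*4+0=4  i=0*2+1=1

4,1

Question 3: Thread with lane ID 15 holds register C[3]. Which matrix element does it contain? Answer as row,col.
11,7

lane 15: G=3 (15/4), T=3 (15%4)
i=3: r=3+8=11, c=3*2+1=7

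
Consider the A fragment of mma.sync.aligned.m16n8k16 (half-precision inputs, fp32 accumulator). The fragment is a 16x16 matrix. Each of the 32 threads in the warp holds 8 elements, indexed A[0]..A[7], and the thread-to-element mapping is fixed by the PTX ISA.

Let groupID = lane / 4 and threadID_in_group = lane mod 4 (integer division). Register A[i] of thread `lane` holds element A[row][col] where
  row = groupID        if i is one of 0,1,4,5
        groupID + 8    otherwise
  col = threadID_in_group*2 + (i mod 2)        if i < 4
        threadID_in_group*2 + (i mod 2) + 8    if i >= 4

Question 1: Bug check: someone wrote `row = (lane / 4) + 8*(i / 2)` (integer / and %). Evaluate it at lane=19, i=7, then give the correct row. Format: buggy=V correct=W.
`(lane / 4) + 8*(i / 2)`[19,7]=>28
19: grp=4,tig=3
[7] (4+8,3*2+1+8) = (12,15)
row: 28 vs 12

buggy=28 correct=12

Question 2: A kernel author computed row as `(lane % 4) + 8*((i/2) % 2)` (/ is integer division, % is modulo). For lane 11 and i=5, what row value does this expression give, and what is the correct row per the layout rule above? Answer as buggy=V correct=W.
`(lane % 4) + 8*((i/2) % 2)`[11,5]=>3
lane 11=>11/4=2, 11 mod 4=3
i=5  r:2+0=>2  c:2·3+1+8=>15
row: 3 vs 2

buggy=3 correct=2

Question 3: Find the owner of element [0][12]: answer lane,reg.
2,4

r=0⇒gr=0,Rb=0  c=12⇒Cb=1,th=2,odd=0
L=0*4+2=2  i=1*4+0*2+0=4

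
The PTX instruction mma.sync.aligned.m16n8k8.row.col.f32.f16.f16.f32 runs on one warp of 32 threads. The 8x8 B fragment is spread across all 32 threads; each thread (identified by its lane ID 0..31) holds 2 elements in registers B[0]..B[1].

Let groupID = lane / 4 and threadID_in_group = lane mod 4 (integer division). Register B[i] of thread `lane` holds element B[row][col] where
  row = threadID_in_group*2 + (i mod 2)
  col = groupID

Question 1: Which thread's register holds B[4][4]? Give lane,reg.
c:4=>grp=4  r:4=>tig=2,lo=0
L=4*4+2=18  i=0=0

18,0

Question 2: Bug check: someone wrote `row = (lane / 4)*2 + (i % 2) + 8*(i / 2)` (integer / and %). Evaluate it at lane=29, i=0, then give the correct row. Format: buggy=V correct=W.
buggy=14 correct=2

`(lane / 4)*2 + (i % 2) + 8*(i / 2)`[29,0]⇒14
lane 29⇒29/4=7, 29 mod 4=1
i=0  r:2·1+0⇒2  c:7
row: 14 vs 2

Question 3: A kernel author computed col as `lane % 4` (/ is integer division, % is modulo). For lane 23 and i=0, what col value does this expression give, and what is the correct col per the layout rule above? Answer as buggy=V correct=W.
buggy=3 correct=5

`lane % 4`[23,0]=>3
lane 23: grp=5 (23/4), tig=3 (23%4)
i=0: r=3*2+0=6, c=grp=5
col: 3 vs 5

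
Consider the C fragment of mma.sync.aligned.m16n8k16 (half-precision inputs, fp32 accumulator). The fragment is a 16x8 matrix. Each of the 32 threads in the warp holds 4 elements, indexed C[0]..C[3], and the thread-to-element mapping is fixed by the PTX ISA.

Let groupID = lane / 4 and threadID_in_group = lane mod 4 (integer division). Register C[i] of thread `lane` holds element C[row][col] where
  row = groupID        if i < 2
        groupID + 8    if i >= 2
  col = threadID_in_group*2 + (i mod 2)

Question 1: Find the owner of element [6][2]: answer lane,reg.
r:6=>grp=6,rB=0  c:2=>tig=1,lo=0
L=6*4+1=25  i=0*2+0=0

25,0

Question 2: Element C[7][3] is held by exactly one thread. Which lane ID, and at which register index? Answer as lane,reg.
29,1

r=7->g=7,rb=0  c=3->t=1,b0=1
L=7*4+1=29  i=0*2+1=1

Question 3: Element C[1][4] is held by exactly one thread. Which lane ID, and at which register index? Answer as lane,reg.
r:1=>grp=1,rB=0  c:4=>tig=2,lo=0
L=1*4+2=6  i=0*2+0=0

6,0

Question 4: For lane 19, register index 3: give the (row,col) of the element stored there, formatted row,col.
lane 19->19/4=4, 19 mod 4=3
i=3  r:4+8->12  c:2·3+1->7

12,7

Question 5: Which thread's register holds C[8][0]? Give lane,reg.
r=8->g=0,rb=1  c=0->t=0,b0=0
L=0*4+0=0  i=1*2+0=2

0,2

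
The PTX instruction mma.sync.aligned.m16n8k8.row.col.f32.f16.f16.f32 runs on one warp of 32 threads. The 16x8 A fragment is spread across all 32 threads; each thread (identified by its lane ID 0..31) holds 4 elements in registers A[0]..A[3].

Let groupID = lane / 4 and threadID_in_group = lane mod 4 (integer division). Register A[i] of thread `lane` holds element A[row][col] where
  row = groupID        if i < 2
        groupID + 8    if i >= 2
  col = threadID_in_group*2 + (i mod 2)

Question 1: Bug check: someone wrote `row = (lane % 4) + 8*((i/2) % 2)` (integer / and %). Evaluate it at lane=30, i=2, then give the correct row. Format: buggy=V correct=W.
buggy=10 correct=15

`(lane % 4) + 8*((i/2) % 2)`[30,2]->10
lane 30: gid=7 (30/4), tid=2 (30%4)
i=2: r=7+8=15, c=2*2+0=4
row: 10 vs 15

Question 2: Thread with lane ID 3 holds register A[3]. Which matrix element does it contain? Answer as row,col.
8,7

L=3⇒gr=3>>2=0, th=3&3=3
[3]⇒row 0+8=8  col 3·2+1=7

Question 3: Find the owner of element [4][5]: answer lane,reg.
r:4=>grp=4,rB=0  c:5=>tig=2,lo=1
L=4*4+2=18  i=0*2+1=1

18,1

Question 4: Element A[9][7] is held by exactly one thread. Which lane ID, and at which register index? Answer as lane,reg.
7,3

r=9->g=1,rb=1  c=7->t=3,b0=1
L=1*4+3=7  i=1*2+1=3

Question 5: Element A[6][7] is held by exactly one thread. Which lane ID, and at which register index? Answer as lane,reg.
27,1

r=6⇒gr=6,Rb=0  c=7⇒th=3,odd=1
L=6*4+3=27  i=0*2+1=1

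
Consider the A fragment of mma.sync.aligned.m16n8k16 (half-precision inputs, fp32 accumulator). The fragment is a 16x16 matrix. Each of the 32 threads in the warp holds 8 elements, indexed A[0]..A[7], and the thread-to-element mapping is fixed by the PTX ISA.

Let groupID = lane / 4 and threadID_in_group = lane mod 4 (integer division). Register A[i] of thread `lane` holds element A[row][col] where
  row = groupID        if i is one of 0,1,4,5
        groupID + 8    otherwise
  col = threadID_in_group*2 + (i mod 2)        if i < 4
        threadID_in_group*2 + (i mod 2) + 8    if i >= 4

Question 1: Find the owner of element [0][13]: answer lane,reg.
2,5

r: 0->gid=0,r8=0  c: 13->c8=1,tid=2,i&1=1
L=0*4+2=2  i=1*4+0*2+1=5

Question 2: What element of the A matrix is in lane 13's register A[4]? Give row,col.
3,10

L=13->gid=13>>2=3, tid=13&3=1
[4]->row 3+0=3  col 1·2+0+8=10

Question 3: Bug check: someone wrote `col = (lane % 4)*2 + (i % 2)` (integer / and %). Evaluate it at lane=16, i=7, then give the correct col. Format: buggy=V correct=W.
`(lane % 4)*2 + (i % 2)`[16,7]->1
16: gid=4,tid=0
[7] (4+8,0*2+1+8) = (12,9)
col: 1 vs 9

buggy=1 correct=9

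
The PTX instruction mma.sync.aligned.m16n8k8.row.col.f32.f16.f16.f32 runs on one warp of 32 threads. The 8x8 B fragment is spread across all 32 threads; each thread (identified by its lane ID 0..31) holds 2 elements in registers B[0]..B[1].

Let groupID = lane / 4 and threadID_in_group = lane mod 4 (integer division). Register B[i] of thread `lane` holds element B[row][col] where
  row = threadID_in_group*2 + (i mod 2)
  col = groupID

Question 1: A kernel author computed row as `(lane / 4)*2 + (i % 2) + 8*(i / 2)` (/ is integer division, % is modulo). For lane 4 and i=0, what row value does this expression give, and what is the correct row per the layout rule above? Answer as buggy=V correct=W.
buggy=2 correct=0

`(lane / 4)*2 + (i % 2) + 8*(i / 2)`[4,0]->2
4: gid=1,tid=0
[0] (0*2+0,1) = (0,1)
row: 2 vs 0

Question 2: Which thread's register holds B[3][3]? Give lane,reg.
13,1

c:3=>grp=3  r:3=>tig=1,lo=1
L=3*4+1=13  i=1=1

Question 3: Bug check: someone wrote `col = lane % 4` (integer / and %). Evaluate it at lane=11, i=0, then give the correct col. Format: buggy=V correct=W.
`lane % 4`[11,0]->3
lane 11: gid=2 (11/4), tid=3 (11%4)
i=0: r=3*2+0=6, c=gid=2
col: 3 vs 2

buggy=3 correct=2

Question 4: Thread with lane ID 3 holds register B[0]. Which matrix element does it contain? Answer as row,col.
3: g=0,t=3
[0] (3*2+0,0) = (6,0)

6,0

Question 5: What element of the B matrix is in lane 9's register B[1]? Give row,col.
3,2

lane 9: grp=2 (9/4), tig=1 (9%4)
i=1: r=1*2+1=3, c=grp=2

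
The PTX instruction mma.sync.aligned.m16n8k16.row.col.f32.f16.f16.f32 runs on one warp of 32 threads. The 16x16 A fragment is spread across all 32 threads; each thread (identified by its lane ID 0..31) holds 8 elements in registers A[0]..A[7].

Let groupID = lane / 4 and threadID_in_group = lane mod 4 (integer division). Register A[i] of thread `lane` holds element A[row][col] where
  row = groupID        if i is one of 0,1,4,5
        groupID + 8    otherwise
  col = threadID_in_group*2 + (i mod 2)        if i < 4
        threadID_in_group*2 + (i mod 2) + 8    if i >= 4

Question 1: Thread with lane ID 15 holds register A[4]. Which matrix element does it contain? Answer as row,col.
3,14

L=15->gid=15>>2=3, tid=15&3=3
[4]->row 3+0=3  col 3·2+0+8=14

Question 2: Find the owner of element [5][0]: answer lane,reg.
r=5⇒gr=5,Rb=0  c=0⇒Cb=0,th=0,odd=0
L=5*4+0=20  i=0*4+0*2+0=0

20,0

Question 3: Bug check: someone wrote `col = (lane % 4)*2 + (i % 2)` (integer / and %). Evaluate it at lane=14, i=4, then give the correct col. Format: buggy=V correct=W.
buggy=4 correct=12

`(lane % 4)*2 + (i % 2)`[14,4]->4
L=14->g=14>>2=3, t=14&3=2
[4]->row 3+0=3  col 2·2+0+8=12
col: 4 vs 12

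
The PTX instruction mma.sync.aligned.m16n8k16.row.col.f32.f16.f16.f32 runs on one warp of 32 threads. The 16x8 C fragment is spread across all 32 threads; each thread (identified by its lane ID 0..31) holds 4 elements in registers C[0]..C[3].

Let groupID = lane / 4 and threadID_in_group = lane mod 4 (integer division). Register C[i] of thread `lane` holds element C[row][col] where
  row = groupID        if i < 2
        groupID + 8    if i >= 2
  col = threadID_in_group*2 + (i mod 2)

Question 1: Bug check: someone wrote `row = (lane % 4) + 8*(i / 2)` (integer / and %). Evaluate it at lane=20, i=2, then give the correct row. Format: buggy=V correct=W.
buggy=8 correct=13

`(lane % 4) + 8*(i / 2)`[20,2]->8
lane 20->20/4=5, 20 mod 4=0
i=2  r:5+8->13  c:2·0+0->0
row: 8 vs 13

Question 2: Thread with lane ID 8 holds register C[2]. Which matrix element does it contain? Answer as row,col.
8: gr=2,th=0
[2] (2+8,0*2+0) = (10,0)

10,0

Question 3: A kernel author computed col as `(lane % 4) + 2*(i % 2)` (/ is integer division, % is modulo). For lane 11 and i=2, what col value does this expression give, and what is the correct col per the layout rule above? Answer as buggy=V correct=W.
buggy=3 correct=6

`(lane % 4) + 2*(i % 2)`[11,2]=>3
11: grp=2,tig=3
[2] (2+8,3*2+0) = (10,6)
col: 3 vs 6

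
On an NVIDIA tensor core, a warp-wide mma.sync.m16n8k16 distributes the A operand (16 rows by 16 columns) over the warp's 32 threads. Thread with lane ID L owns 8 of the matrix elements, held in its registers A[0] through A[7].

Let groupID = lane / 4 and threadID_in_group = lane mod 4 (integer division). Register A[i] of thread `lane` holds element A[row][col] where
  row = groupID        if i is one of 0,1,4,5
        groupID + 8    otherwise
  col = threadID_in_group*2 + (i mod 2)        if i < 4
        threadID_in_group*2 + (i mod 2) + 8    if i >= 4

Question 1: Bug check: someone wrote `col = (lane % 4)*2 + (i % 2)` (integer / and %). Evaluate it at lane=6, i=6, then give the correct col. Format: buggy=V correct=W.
`(lane % 4)*2 + (i % 2)`[6,6]⇒4
6: gr=1,th=2
[6] (1+8,2*2+0+8) = (9,12)
col: 4 vs 12

buggy=4 correct=12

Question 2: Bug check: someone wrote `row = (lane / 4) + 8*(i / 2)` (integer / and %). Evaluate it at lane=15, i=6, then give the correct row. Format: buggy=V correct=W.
buggy=27 correct=11

`(lane / 4) + 8*(i / 2)`[15,6]->27
lane 15: gid=3 (15/4), tid=3 (15%4)
i=6: r=3+8=11, c=3*2+0+8=14
row: 27 vs 11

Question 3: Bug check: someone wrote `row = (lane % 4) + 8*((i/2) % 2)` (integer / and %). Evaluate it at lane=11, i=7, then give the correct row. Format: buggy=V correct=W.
`(lane % 4) + 8*((i/2) % 2)`[11,7]->11
L=11->g=11>>2=2, t=11&3=3
[7]->row 2+8=10  col 3·2+1+8=15
row: 11 vs 10

buggy=11 correct=10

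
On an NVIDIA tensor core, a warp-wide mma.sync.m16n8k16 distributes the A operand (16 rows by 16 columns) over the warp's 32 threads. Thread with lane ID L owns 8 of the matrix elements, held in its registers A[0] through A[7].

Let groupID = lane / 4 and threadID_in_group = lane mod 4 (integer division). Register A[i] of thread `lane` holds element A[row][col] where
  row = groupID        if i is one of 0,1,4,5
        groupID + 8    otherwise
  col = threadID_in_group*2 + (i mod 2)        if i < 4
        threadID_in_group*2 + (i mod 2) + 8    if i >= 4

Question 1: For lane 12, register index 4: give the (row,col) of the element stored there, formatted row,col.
3,8

lane 12->12/4=3, 12 mod 4=0
i=4  r:3+0->3  c:2·0+0+8->8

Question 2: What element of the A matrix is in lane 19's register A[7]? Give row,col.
lane 19: G=4 (19/4), T=3 (19%4)
i=7: r=4+8=12, c=3*2+1+8=15

12,15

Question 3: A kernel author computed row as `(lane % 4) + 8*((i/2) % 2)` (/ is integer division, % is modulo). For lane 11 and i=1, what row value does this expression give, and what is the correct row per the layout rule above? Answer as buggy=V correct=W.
`(lane % 4) + 8*((i/2) % 2)`[11,1]=>3
lane 11=>11/4=2, 11 mod 4=3
i=1  r:2+0=>2  c:2·3+1+0=>7
row: 3 vs 2

buggy=3 correct=2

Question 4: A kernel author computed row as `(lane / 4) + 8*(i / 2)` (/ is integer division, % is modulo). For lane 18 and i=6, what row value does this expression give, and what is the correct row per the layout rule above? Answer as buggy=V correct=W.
`(lane / 4) + 8*(i / 2)`[18,6]->28
L=18->g=18>>2=4, t=18&3=2
[6]->row 4+8=12  col 2·2+0+8=12
row: 28 vs 12

buggy=28 correct=12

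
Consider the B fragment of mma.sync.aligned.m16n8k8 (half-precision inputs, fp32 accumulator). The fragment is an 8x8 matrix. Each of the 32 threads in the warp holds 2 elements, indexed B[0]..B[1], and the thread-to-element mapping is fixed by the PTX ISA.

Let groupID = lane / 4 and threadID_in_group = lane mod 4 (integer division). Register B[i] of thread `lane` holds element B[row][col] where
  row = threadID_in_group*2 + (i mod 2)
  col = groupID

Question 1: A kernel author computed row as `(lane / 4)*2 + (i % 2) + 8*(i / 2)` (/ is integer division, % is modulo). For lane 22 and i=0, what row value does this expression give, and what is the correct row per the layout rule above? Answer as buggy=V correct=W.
`(lane / 4)*2 + (i % 2) + 8*(i / 2)`[22,0]⇒10
22: gr=5,th=2
[0] (2*2+0,5) = (4,5)
row: 10 vs 4

buggy=10 correct=4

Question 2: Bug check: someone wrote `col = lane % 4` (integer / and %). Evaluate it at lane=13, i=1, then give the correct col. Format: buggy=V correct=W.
`lane % 4`[13,1]→1
lane 13→13/4=3, 13 mod 4=1
i=1  r:2·1+1→3  c:3
col: 1 vs 3

buggy=1 correct=3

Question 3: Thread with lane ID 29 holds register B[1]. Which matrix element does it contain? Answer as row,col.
29: grp=7,tig=1
[1] (1*2+1,7) = (3,7)

3,7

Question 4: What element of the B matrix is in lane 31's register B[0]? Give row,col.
31: gid=7,tid=3
[0] (3*2+0,7) = (6,7)

6,7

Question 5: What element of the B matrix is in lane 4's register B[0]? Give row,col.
lane 4: gid=1 (4/4), tid=0 (4%4)
i=0: r=0*2+0=0, c=gid=1

0,1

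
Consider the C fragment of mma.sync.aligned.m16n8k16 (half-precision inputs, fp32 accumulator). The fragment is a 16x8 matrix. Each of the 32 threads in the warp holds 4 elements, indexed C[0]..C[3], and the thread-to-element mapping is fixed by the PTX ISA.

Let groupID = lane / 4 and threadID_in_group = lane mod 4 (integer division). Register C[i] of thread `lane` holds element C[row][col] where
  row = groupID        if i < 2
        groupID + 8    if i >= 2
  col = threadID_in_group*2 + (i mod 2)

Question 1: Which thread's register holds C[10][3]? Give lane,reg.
9,3

r=10->g=2,rb=1  c=3->t=1,b0=1
L=2*4+1=9  i=1*2+1=3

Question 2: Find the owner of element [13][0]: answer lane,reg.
r=13→G=5,rhi=1  c=0→T=0,p=0
L=5*4+0=20  i=1*2+0=2

20,2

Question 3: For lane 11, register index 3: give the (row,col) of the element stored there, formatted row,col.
10,7

L=11->g=11>>2=2, t=11&3=3
[3]->row 2+8=10  col 3·2+1=7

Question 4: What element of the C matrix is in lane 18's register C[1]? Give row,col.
4,5

18: gr=4,th=2
[1] (4+0,2*2+1) = (4,5)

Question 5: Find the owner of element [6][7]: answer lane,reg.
27,1

r=6->g=6,rb=0  c=7->t=3,b0=1
L=6*4+3=27  i=0*2+1=1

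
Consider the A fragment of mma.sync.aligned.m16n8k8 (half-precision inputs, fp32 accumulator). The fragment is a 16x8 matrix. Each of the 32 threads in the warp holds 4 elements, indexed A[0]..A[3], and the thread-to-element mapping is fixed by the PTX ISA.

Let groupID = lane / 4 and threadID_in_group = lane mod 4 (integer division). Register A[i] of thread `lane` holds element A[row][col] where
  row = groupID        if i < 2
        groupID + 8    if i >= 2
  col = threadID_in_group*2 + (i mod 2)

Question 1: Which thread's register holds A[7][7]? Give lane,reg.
31,1

r=7→G=7,rhi=0  c=7→T=3,p=1
L=7*4+3=31  i=0*2+1=1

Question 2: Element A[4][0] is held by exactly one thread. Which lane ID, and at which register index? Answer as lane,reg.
16,0

r=4→G=4,rhi=0  c=0→T=0,p=0
L=4*4+0=16  i=0*2+0=0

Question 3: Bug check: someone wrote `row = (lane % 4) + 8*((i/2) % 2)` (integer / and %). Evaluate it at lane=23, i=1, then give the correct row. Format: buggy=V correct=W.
`(lane % 4) + 8*((i/2) % 2)`[23,1]→3
lane 23→23/4=5, 23 mod 4=3
i=1  r:5+0→5  c:2·3+1→7
row: 3 vs 5

buggy=3 correct=5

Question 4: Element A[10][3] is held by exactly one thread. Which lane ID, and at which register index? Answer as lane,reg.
9,3

r=10→G=2,rhi=1  c=3→T=1,p=1
L=2*4+1=9  i=1*2+1=3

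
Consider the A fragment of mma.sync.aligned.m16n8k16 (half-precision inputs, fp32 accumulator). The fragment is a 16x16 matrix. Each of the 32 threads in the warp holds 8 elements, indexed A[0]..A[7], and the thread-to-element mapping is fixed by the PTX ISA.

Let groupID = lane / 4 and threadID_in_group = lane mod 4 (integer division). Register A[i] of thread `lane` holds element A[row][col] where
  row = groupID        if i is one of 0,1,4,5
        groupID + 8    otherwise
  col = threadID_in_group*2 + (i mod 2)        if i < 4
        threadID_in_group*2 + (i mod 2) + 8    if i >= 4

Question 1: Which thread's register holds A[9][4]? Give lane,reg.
r:9=>grp=1,rB=1  c:4=>cB=0,tig=2,lo=0
L=1*4+2=6  i=0*4+1*2+0=2

6,2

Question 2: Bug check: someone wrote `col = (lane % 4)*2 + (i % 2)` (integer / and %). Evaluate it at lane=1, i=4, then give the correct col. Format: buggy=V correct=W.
buggy=2 correct=10

`(lane % 4)*2 + (i % 2)`[1,4]=>2
1: grp=0,tig=1
[4] (0+0,1*2+0+8) = (0,10)
col: 2 vs 10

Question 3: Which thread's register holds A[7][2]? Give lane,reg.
r=7⇒gr=7,Rb=0  c=2⇒Cb=0,th=1,odd=0
L=7*4+1=29  i=0*4+0*2+0=0

29,0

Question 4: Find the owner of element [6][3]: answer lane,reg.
25,1

r=6→G=6,rhi=0  c=3→chi=0,T=1,p=1
L=6*4+1=25  i=0*4+0*2+1=1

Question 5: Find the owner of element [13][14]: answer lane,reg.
r: 13->gid=5,r8=1  c: 14->c8=1,tid=3,i&1=0
L=5*4+3=23  i=1*4+1*2+0=6

23,6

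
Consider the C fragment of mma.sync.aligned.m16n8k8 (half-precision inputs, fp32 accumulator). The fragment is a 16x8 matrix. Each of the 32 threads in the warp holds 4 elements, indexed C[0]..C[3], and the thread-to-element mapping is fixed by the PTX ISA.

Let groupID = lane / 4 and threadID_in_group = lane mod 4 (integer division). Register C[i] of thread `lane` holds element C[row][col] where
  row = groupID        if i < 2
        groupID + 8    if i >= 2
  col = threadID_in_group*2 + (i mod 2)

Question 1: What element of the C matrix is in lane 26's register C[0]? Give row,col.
26: g=6,t=2
[0] (6+0,2*2+0) = (6,4)

6,4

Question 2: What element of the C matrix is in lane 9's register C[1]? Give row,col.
2,3

L=9->g=9>>2=2, t=9&3=1
[1]->row 2+0=2  col 1·2+1=3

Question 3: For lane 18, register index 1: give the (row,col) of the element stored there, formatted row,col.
L=18->gid=18>>2=4, tid=18&3=2
[1]->row 4+0=4  col 2·2+1=5

4,5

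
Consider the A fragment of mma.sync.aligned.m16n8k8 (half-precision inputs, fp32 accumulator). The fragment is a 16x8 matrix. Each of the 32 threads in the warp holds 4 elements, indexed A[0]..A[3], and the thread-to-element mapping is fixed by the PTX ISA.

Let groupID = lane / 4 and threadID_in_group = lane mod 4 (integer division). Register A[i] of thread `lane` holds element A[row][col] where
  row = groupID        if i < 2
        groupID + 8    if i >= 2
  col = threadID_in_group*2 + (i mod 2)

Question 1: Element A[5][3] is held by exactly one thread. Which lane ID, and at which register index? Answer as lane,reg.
r=5⇒gr=5,Rb=0  c=3⇒th=1,odd=1
L=5*4+1=21  i=0*2+1=1

21,1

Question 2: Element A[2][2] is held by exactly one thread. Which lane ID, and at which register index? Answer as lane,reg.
r=2⇒gr=2,Rb=0  c=2⇒th=1,odd=0
L=2*4+1=9  i=0*2+0=0

9,0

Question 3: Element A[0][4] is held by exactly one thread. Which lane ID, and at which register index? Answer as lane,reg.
2,0

r: 0->gid=0,r8=0  c: 4->tid=2,i&1=0
L=0*4+2=2  i=0*2+0=0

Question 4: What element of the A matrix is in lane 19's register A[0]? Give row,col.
lane 19: g=4 (19/4), t=3 (19%4)
i=0: r=4+0=4, c=3*2+0=6

4,6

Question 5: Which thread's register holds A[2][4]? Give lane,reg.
10,0

r: 2->gid=2,r8=0  c: 4->tid=2,i&1=0
L=2*4+2=10  i=0*2+0=0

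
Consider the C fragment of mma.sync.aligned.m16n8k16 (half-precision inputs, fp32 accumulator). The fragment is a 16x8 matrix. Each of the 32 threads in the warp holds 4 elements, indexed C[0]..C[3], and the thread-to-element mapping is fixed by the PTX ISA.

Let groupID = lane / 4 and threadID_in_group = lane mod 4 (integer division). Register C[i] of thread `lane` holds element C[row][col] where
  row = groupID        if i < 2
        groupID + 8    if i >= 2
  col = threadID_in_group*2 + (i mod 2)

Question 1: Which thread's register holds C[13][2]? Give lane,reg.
r:13=>grp=5,rB=1  c:2=>tig=1,lo=0
L=5*4+1=21  i=1*2+0=2

21,2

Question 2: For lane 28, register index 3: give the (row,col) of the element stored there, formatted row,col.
15,1

lane 28→28/4=7, 28 mod 4=0
i=3  r:7+8→15  c:2·0+1→1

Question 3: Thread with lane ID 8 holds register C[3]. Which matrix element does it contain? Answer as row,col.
L=8->g=8>>2=2, t=8&3=0
[3]->row 2+8=10  col 0·2+1=1

10,1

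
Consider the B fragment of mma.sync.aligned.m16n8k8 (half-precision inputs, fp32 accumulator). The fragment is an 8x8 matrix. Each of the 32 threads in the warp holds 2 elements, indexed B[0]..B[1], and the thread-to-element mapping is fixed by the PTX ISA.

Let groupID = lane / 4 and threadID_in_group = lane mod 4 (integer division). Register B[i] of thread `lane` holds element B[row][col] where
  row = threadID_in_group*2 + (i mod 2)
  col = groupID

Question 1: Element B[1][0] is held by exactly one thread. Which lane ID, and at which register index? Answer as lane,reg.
0,1

c=0→G=0  r=1→T=0,p=1
L=0*4+0=0  i=1=1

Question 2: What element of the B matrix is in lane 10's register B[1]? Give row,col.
lane 10: grp=2 (10/4), tig=2 (10%4)
i=1: r=2*2+1=5, c=grp=2

5,2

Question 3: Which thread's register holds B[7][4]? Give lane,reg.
19,1

c:4=>grp=4  r:7=>tig=3,lo=1
L=4*4+3=19  i=1=1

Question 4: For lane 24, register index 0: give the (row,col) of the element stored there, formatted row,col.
L=24⇒gr=24>>2=6, th=24&3=0
[0]⇒row 0·2+0=0  col gr=6

0,6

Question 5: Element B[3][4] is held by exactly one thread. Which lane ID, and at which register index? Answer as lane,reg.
17,1

c:4=>grp=4  r:3=>tig=1,lo=1
L=4*4+1=17  i=1=1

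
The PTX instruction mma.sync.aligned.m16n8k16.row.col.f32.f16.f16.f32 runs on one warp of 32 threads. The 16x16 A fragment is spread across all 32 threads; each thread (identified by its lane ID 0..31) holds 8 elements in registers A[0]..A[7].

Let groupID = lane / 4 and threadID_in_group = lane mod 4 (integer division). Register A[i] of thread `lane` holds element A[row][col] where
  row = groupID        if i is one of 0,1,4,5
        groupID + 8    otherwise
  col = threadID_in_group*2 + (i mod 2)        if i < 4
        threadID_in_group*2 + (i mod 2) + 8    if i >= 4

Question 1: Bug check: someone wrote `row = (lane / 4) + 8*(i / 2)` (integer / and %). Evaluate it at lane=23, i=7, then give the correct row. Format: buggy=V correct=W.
buggy=29 correct=13

`(lane / 4) + 8*(i / 2)`[23,7]->29
23: gid=5,tid=3
[7] (5+8,3*2+1+8) = (13,15)
row: 29 vs 13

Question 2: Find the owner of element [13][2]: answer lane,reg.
r:13=>grp=5,rB=1  c:2=>cB=0,tig=1,lo=0
L=5*4+1=21  i=0*4+1*2+0=2

21,2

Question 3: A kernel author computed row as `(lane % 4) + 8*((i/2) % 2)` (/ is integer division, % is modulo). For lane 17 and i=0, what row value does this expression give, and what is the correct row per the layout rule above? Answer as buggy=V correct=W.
`(lane % 4) + 8*((i/2) % 2)`[17,0]->1
lane 17: g=4 (17/4), t=1 (17%4)
i=0: r=4+0=4, c=1*2+0+0=2
row: 1 vs 4

buggy=1 correct=4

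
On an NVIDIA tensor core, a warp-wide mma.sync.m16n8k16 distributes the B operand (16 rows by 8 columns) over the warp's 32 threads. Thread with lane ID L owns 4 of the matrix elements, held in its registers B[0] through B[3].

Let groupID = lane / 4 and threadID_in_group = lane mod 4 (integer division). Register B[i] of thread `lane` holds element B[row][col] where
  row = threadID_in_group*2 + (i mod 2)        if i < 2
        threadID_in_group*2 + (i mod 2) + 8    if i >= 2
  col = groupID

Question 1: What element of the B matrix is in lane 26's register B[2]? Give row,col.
lane 26->26/4=6, 26 mod 4=2
i=2  r:2·2+0+8->12  c:6

12,6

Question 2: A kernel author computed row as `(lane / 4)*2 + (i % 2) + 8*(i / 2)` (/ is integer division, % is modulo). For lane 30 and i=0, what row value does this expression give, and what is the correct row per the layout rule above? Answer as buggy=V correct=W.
`(lane / 4)*2 + (i % 2) + 8*(i / 2)`[30,0]->14
lane 30->30/4=7, 30 mod 4=2
i=0  r:2·2+0+0->4  c:7
row: 14 vs 4

buggy=14 correct=4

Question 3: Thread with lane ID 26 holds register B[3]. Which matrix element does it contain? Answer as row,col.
26: grp=6,tig=2
[3] (2*2+1+8,6) = (13,6)

13,6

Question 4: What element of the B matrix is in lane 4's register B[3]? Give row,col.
9,1

L=4->g=4>>2=1, t=4&3=0
[3]->row 0·2+1+8=9  col g=1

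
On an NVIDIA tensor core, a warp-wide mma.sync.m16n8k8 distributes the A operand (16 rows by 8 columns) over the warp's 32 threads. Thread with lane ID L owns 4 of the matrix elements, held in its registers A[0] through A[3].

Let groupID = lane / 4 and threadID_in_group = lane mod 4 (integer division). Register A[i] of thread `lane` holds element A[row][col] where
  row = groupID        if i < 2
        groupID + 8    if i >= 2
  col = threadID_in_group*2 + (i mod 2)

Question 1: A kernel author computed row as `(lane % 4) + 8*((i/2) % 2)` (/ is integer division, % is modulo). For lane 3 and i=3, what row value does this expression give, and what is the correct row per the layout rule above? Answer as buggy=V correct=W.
buggy=11 correct=8

`(lane % 4) + 8*((i/2) % 2)`[3,3]⇒11
lane 3: gr=0 (3/4), th=3 (3%4)
i=3: r=0+8=8, c=3*2+1=7
row: 11 vs 8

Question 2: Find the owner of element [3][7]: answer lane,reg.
15,1

r:3=>grp=3,rB=0  c:7=>tig=3,lo=1
L=3*4+3=15  i=0*2+1=1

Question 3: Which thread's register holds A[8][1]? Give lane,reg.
0,3

r:8=>grp=0,rB=1  c:1=>tig=0,lo=1
L=0*4+0=0  i=1*2+1=3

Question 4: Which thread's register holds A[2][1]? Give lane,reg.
r=2⇒gr=2,Rb=0  c=1⇒th=0,odd=1
L=2*4+0=8  i=0*2+1=1

8,1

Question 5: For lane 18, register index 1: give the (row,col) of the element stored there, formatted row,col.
4,5

lane 18: G=4 (18/4), T=2 (18%4)
i=1: r=4+0=4, c=2*2+1=5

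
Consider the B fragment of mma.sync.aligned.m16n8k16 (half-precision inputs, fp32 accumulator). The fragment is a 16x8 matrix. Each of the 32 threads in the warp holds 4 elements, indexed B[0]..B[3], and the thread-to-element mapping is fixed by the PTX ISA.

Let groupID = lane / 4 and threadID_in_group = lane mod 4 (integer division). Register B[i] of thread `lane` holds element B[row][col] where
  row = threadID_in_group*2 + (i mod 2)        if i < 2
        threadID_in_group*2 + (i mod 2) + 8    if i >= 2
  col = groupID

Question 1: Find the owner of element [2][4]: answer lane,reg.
c: 4->gid=4  r: 2->r8=0,tid=1,i&1=0
L=4*4+1=17  i=0*2+0=0

17,0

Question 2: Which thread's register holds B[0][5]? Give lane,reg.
20,0

c=5->g=5  r=0->rb=0,t=0,b0=0
L=5*4+0=20  i=0*2+0=0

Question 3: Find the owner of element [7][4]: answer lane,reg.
19,1

c:4=>grp=4  r:7=>rB=0,tig=3,lo=1
L=4*4+3=19  i=0*2+1=1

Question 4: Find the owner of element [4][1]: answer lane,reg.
6,0

c=1⇒gr=1  r=4⇒Rb=0,th=2,odd=0
L=1*4+2=6  i=0*2+0=0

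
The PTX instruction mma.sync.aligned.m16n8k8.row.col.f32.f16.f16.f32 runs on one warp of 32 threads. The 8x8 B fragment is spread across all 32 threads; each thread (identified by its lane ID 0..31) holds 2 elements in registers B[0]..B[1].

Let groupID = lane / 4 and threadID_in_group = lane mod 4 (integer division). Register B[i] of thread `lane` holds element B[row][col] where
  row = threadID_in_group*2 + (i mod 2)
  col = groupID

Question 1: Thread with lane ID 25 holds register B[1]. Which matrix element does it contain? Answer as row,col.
25: g=6,t=1
[1] (1*2+1,6) = (3,6)

3,6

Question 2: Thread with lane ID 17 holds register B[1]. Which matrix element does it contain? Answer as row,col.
3,4

lane 17: grp=4 (17/4), tig=1 (17%4)
i=1: r=1*2+1=3, c=grp=4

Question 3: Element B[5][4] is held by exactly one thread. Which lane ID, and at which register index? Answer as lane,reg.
c: 4->gid=4  r: 5->tid=2,i&1=1
L=4*4+2=18  i=1=1

18,1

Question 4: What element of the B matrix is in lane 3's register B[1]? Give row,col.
L=3=>grp=3>>2=0, tig=3&3=3
[1]=>row 3·2+1=7  col grp=0

7,0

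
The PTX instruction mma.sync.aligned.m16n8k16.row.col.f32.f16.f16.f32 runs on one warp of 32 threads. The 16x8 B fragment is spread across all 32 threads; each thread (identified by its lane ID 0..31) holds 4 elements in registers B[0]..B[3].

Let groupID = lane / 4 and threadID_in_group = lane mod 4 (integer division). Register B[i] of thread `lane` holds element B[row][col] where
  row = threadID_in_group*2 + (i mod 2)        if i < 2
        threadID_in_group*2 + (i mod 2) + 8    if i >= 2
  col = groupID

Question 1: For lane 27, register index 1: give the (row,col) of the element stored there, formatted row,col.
7,6

lane 27: gr=6 (27/4), th=3 (27%4)
i=1: r=3*2+1+0=7, c=gr=6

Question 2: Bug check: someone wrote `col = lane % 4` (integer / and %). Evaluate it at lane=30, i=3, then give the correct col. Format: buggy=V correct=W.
buggy=2 correct=7

`lane % 4`[30,3]⇒2
30: gr=7,th=2
[3] (2*2+1+8,7) = (13,7)
col: 2 vs 7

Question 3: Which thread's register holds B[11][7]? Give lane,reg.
29,3

c=7⇒gr=7  r=11⇒Rb=1,th=1,odd=1
L=7*4+1=29  i=1*2+1=3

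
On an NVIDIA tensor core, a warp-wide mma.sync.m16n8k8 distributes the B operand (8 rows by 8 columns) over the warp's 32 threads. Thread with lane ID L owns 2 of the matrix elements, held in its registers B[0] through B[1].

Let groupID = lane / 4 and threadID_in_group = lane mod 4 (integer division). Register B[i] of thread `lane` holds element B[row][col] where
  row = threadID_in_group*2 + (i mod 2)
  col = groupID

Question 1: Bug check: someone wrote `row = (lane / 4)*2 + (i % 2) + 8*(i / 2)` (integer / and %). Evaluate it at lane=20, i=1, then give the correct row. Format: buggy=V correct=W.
`(lane / 4)*2 + (i % 2) + 8*(i / 2)`[20,1]→11
lane 20: G=5 (20/4), T=0 (20%4)
i=1: r=0*2+1=1, c=G=5
row: 11 vs 1

buggy=11 correct=1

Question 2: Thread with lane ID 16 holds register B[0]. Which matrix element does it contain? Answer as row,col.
0,4

lane 16⇒16/4=4, 16 mod 4=0
i=0  r:2·0+0⇒0  c:4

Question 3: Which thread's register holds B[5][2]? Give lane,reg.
10,1

c=2->g=2  r=5->t=2,b0=1
L=2*4+2=10  i=1=1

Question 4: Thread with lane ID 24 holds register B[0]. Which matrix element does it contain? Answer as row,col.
0,6

24: g=6,t=0
[0] (0*2+0,6) = (0,6)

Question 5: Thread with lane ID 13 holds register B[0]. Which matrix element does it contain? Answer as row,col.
13: grp=3,tig=1
[0] (1*2+0,3) = (2,3)

2,3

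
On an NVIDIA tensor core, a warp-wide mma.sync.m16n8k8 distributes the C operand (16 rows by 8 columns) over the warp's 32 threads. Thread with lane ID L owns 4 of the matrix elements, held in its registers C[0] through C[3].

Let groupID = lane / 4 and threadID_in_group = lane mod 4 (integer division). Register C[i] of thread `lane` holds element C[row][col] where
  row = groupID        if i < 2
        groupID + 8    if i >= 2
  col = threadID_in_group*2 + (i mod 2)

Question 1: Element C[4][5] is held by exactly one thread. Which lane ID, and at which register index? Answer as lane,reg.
r=4⇒gr=4,Rb=0  c=5⇒th=2,odd=1
L=4*4+2=18  i=0*2+1=1

18,1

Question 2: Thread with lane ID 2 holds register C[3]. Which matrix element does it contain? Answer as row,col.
2: g=0,t=2
[3] (0+8,2*2+1) = (8,5)

8,5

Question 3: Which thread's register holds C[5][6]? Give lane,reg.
r=5->g=5,rb=0  c=6->t=3,b0=0
L=5*4+3=23  i=0*2+0=0

23,0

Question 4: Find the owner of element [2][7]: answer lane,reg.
11,1

r: 2->gid=2,r8=0  c: 7->tid=3,i&1=1
L=2*4+3=11  i=0*2+1=1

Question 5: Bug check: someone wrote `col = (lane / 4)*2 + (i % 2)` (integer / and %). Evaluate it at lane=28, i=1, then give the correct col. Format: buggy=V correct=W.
`(lane / 4)*2 + (i % 2)`[28,1]->15
lane 28->28/4=7, 28 mod 4=0
i=1  r:7+0->7  c:2·0+1->1
col: 15 vs 1

buggy=15 correct=1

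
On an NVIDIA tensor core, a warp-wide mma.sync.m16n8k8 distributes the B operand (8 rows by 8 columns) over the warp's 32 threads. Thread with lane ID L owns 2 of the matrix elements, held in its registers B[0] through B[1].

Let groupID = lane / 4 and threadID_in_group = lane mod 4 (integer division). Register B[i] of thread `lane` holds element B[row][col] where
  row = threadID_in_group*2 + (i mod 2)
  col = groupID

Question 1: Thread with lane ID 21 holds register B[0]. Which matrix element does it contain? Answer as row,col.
2,5

21: grp=5,tig=1
[0] (1*2+0,5) = (2,5)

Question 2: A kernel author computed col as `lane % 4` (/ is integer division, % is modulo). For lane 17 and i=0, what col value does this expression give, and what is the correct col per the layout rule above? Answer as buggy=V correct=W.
buggy=1 correct=4

`lane % 4`[17,0]⇒1
lane 17: gr=4 (17/4), th=1 (17%4)
i=0: r=1*2+0=2, c=gr=4
col: 1 vs 4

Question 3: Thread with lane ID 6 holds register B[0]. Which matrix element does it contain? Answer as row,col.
lane 6⇒6/4=1, 6 mod 4=2
i=0  r:2·2+0⇒4  c:1

4,1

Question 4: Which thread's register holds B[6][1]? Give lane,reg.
7,0

c=1⇒gr=1  r=6⇒th=3,odd=0
L=1*4+3=7  i=0=0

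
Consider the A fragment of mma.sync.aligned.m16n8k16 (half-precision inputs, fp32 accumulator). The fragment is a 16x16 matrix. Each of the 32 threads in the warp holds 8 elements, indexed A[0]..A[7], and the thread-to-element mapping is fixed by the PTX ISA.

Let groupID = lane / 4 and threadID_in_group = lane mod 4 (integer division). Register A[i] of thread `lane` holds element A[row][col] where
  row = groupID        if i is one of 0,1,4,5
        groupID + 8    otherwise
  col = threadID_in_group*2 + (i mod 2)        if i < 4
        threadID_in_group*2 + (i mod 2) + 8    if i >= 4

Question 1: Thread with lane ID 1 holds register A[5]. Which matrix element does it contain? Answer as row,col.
0,11

1: gr=0,th=1
[5] (0+0,1*2+1+8) = (0,11)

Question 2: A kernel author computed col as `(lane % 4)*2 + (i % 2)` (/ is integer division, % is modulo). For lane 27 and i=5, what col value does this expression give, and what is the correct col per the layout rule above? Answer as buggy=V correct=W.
`(lane % 4)*2 + (i % 2)`[27,5]⇒7
lane 27⇒27/4=6, 27 mod 4=3
i=5  r:6+0⇒6  c:2·3+1+8⇒15
col: 7 vs 15

buggy=7 correct=15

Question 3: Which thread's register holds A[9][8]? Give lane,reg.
r: 9->gid=1,r8=1  c: 8->c8=1,tid=0,i&1=0
L=1*4+0=4  i=1*4+1*2+0=6

4,6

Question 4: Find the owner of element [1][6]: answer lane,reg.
7,0

r: 1->gid=1,r8=0  c: 6->c8=0,tid=3,i&1=0
L=1*4+3=7  i=0*4+0*2+0=0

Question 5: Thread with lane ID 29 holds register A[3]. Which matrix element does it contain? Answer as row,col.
15,3

lane 29->29/4=7, 29 mod 4=1
i=3  r:7+8->15  c:2·1+1+0->3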